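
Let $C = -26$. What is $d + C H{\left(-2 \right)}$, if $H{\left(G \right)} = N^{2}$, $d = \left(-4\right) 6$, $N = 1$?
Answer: $-50$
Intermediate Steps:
$d = -24$
$H{\left(G \right)} = 1$ ($H{\left(G \right)} = 1^{2} = 1$)
$d + C H{\left(-2 \right)} = -24 - 26 = -50$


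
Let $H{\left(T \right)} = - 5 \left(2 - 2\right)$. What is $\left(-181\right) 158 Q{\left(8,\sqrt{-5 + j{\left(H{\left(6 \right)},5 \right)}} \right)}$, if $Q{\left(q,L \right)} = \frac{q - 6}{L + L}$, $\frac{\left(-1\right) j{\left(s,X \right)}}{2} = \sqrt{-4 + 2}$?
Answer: $- \frac{28598}{\sqrt{-5 - 2 i \sqrt{2}}} \approx -3037.5 - 11539.0 i$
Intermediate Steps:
$H{\left(T \right)} = 0$ ($H{\left(T \right)} = \left(-5\right) 0 = 0$)
$j{\left(s,X \right)} = - 2 i \sqrt{2}$ ($j{\left(s,X \right)} = - 2 \sqrt{-4 + 2} = - 2 \sqrt{-2} = - 2 i \sqrt{2}$)
$Q{\left(q,L \right)} = \frac{-6 + q}{2 L}$
$\left(-181\right) 158 Q{\left(8,\sqrt{-5 + j{\left(H{\left(6 \right)},5 \right)}} \right)} = \left(-181\right) 158 \frac{-6 + 8}{2 \sqrt{-5 - 2 i \sqrt{2}}} = - 28598 \cdot \frac{1}{2} \frac{1}{\sqrt{-5 - 2 i \sqrt{2}}} \cdot 2 = - \frac{28598}{\sqrt{-5 - 2 i \sqrt{2}}}$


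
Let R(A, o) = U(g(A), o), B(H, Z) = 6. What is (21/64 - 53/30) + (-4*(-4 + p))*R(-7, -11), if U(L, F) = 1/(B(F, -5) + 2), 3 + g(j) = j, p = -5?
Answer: 2939/960 ≈ 3.0615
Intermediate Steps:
g(j) = -3 + j
U(L, F) = 1/8 (U(L, F) = 1/(6 + 2) = 1/8)
R(A, o) = 1/8
(21/64 - 53/30) + (-4*(-4 + p))*R(-7, -11) = (21/64 - 53/30) - 4*(-4 - 5)*(1/8) = (21*(1/64) - 53*1/30) - 4*(-9)*(1/8) = (21/64 - 53/30) + 36*(1/8) = -1381/960 + 9/2 = 2939/960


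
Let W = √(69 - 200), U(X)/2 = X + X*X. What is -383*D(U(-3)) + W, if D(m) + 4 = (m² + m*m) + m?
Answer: -113368 + I*√131 ≈ -1.1337e+5 + 11.446*I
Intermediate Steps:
U(X) = 2*X + 2*X² (U(X) = 2*(X + X*X) = 2*(X + X²) = 2*X + 2*X²)
W = I*√131 (W = √(-131) = I*√131 ≈ 11.446*I)
D(m) = -4 + m + 2*m² (D(m) = -4 + ((m² + m*m) + m) = -4 + ((m² + m²) + m) = -4 + (2*m² + m) = -4 + (m + 2*m²) = -4 + m + 2*m²)
-383*D(U(-3)) + W = -383*(-4 + 2*(-3)*(1 - 3) + 2*(2*(-3)*(1 - 3))²) + I*√131 = -383*(-4 + 2*(-3)*(-2) + 2*(2*(-3)*(-2))²) + I*√131 = -383*(-4 + 12 + 2*12²) + I*√131 = -383*(-4 + 12 + 2*144) + I*√131 = -383*(-4 + 12 + 288) + I*√131 = -383*296 + I*√131 = -113368 + I*√131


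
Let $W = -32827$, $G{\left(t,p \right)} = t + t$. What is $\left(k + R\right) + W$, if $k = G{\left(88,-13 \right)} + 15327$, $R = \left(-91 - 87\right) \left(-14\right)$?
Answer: $-14832$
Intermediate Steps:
$G{\left(t,p \right)} = 2 t$
$R = 2492$ ($R = \left(-178\right) \left(-14\right) = 2492$)
$k = 15503$ ($k = 2 \cdot 88 + 15327 = 176 + 15327 = 15503$)
$\left(k + R\right) + W = \left(15503 + 2492\right) - 32827 = 17995 - 32827 = -14832$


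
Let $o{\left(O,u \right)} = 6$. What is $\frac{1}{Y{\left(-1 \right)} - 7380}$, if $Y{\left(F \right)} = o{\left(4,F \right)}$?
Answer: $- \frac{1}{7374} \approx -0.00013561$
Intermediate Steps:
$Y{\left(F \right)} = 6$
$\frac{1}{Y{\left(-1 \right)} - 7380} = \frac{1}{6 - 7380} = \frac{1}{-7374} = - \frac{1}{7374}$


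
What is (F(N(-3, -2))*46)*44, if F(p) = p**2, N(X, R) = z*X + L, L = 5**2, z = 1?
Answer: 979616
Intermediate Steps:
L = 25
N(X, R) = 25 + X (N(X, R) = 1*X + 25 = X + 25 = 25 + X)
(F(N(-3, -2))*46)*44 = ((25 - 3)**2*46)*44 = (22**2*46)*44 = (484*46)*44 = 22264*44 = 979616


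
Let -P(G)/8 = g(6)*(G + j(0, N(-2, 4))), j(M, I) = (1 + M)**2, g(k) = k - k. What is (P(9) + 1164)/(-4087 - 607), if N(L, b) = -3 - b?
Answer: -582/2347 ≈ -0.24798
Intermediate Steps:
g(k) = 0
P(G) = 0 (P(G) = -0*(G + (1 + 0)**2) = -0*(G + 1**2) = -0*(G + 1) = -0*(1 + G) = -8*0 = 0)
(P(9) + 1164)/(-4087 - 607) = (0 + 1164)/(-4087 - 607) = 1164/(-4694) = 1164*(-1/4694) = -582/2347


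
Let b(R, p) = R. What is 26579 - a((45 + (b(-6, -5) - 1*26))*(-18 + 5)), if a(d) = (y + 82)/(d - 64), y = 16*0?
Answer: 6192989/233 ≈ 26579.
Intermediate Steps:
y = 0
a(d) = 82/(-64 + d) (a(d) = (0 + 82)/(d - 64) = 82/(-64 + d))
26579 - a((45 + (b(-6, -5) - 1*26))*(-18 + 5)) = 26579 - 82/(-64 + (45 + (-6 - 1*26))*(-18 + 5)) = 26579 - 82/(-64 + (45 + (-6 - 26))*(-13)) = 26579 - 82/(-64 + (45 - 32)*(-13)) = 26579 - 82/(-64 + 13*(-13)) = 26579 - 82/(-64 - 169) = 26579 - 82/(-233) = 26579 - 82*(-1)/233 = 26579 - 1*(-82/233) = 26579 + 82/233 = 6192989/233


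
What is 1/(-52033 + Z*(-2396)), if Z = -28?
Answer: 1/15055 ≈ 6.6423e-5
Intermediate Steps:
1/(-52033 + Z*(-2396)) = 1/(-52033 - 28*(-2396)) = 1/(-52033 + 67088) = 1/15055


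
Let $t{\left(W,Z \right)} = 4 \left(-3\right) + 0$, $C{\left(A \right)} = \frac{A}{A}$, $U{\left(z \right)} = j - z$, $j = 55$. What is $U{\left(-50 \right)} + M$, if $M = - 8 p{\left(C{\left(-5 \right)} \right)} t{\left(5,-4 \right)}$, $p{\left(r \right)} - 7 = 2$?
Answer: $969$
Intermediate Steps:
$U{\left(z \right)} = 55 - z$
$C{\left(A \right)} = 1$
$t{\left(W,Z \right)} = -12$ ($t{\left(W,Z \right)} = -12 + 0 = -12$)
$p{\left(r \right)} = 9$ ($p{\left(r \right)} = 7 + 2 = 9$)
$M = 864$ ($M = \left(-8\right) 9 \left(-12\right) = \left(-72\right) \left(-12\right) = 864$)
$U{\left(-50 \right)} + M = \left(55 - -50\right) + 864 = \left(55 + 50\right) + 864 = 105 + 864 = 969$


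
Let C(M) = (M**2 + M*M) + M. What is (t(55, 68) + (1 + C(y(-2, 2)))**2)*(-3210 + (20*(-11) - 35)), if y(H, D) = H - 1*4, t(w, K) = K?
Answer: -15790005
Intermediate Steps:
y(H, D) = -4 + H (y(H, D) = H - 4 = -4 + H)
C(M) = M + 2*M**2 (C(M) = (M**2 + M**2) + M = 2*M**2 + M = M + 2*M**2)
(t(55, 68) + (1 + C(y(-2, 2)))**2)*(-3210 + (20*(-11) - 35)) = (68 + (1 + (-4 - 2)*(1 + 2*(-4 - 2)))**2)*(-3210 + (20*(-11) - 35)) = (68 + (1 - 6*(1 + 2*(-6)))**2)*(-3210 + (-220 - 35)) = (68 + (1 - 6*(1 - 12))**2)*(-3210 - 255) = (68 + (1 - 6*(-11))**2)*(-3465) = (68 + (1 + 66)**2)*(-3465) = (68 + 67**2)*(-3465) = (68 + 4489)*(-3465) = 4557*(-3465) = -15790005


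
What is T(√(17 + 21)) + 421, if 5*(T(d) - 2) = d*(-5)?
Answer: 423 - √38 ≈ 416.84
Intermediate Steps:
T(d) = 2 - d (T(d) = 2 + (d*(-5))/5 = 2 + (-5*d)/5 = 2 - d)
T(√(17 + 21)) + 421 = (2 - √(17 + 21)) + 421 = (2 - √38) + 421 = 423 - √38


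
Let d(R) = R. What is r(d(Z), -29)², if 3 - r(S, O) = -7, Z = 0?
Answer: 100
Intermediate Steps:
r(S, O) = 10 (r(S, O) = 3 - 1*(-7) = 3 + 7 = 10)
r(d(Z), -29)² = 10² = 100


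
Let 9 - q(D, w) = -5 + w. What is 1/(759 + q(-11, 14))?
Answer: 1/759 ≈ 0.0013175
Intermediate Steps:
q(D, w) = 14 - w (q(D, w) = 9 - (-5 + w) = 9 + (5 - w) = 14 - w)
1/(759 + q(-11, 14)) = 1/(759 + (14 - 1*14)) = 1/(759 + (14 - 14)) = 1/(759 + 0) = 1/759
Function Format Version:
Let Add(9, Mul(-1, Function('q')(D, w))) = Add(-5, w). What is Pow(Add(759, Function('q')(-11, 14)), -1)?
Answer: Rational(1, 759) ≈ 0.0013175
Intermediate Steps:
Function('q')(D, w) = Add(14, Mul(-1, w)) (Function('q')(D, w) = Add(9, Mul(-1, Add(-5, w))) = Add(9, Add(5, Mul(-1, w))) = Add(14, Mul(-1, w)))
Pow(Add(759, Function('q')(-11, 14)), -1) = Pow(Add(759, Add(14, Mul(-1, 14))), -1) = Pow(Add(759, Add(14, -14)), -1) = Pow(Add(759, 0), -1) = Pow(759, -1) = Rational(1, 759)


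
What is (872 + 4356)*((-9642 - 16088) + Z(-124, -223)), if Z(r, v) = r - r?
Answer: -134516440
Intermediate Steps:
Z(r, v) = 0
(872 + 4356)*((-9642 - 16088) + Z(-124, -223)) = (872 + 4356)*((-9642 - 16088) + 0) = 5228*(-25730 + 0) = 5228*(-25730) = -134516440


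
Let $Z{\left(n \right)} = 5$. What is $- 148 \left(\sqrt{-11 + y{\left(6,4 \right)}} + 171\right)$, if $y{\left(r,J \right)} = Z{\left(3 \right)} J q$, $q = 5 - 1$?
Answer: $-25308 - 148 \sqrt{69} \approx -26537.0$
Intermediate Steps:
$q = 4$
$y{\left(r,J \right)} = 20 J$ ($y{\left(r,J \right)} = 5 J 4 = 20 J$)
$- 148 \left(\sqrt{-11 + y{\left(6,4 \right)}} + 171\right) = - 148 \left(\sqrt{-11 + 20 \cdot 4} + 171\right) = - 148 \left(\sqrt{-11 + 80} + 171\right) = - 148 \left(\sqrt{69} + 171\right) = - 148 \left(171 + \sqrt{69}\right) = -25308 - 148 \sqrt{69}$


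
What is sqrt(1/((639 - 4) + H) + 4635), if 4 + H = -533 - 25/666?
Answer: 3*sqrt(2192179088217)/65243 ≈ 68.081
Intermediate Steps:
H = -357667/666 (H = -4 + (-533 - 25/666) = -4 - 355003/666 = -357667/666 ≈ -537.04)
sqrt(1/((639 - 4) + H) + 4635) = sqrt(1/((639 - 4) - 357667/666) + 4635) = sqrt(1/(635 - 357667/666) + 4635) = sqrt(1/(65243/666) + 4635) = sqrt(666/65243 + 4635) = sqrt(302401971/65243) = 3*sqrt(2192179088217)/65243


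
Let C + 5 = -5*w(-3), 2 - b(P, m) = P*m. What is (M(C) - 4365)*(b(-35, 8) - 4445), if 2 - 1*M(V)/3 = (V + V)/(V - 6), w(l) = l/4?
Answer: 526373883/29 ≈ 1.8151e+7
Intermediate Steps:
b(P, m) = 2 - P*m
w(l) = l/4 (w(l) = l*(¼) = l/4)
C = -5/4 (C = -5 - 5*(-3)/4 = -5 - 5*(-¾) = -5 + 15/4 = -5/4 ≈ -1.2500)
M(V) = 6 - 6*V/(-6 + V) (M(V) = 6 - 3*(V + V)/(V - 6) = 6 - 3*2*V/(-6 + V) = 6 - 6*V/(-6 + V))
(M(C) - 4365)*(b(-35, 8) - 4445) = (-36/(-6 - 5/4) - 4365)*((2 - 1*(-35)*8) - 4445) = (-36/(-29/4) - 4365)*((2 + 280) - 4445) = (-36*(-4/29) - 4365)*(282 - 4445) = (144/29 - 4365)*(-4163) = -126441/29*(-4163) = 526373883/29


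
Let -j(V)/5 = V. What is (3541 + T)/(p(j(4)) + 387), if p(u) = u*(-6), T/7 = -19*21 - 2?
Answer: 734/507 ≈ 1.4477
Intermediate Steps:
j(V) = -5*V
T = -2807 (T = 7*(-19*21 - 2) = 7*(-399 - 2) = 7*(-401) = -2807)
p(u) = -6*u
(3541 + T)/(p(j(4)) + 387) = (3541 - 2807)/(-(-30)*4 + 387) = 734/(-6*(-20) + 387) = 734/(120 + 387) = 734/507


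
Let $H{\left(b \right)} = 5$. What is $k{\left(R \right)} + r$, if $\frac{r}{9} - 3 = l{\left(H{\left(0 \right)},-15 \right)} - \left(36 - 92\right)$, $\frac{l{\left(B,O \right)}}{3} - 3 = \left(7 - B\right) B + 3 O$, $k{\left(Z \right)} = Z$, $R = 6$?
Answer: $-327$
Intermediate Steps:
$l{\left(B,O \right)} = 9 + 9 O + 3 B \left(7 - B\right)$ ($l{\left(B,O \right)} = 9 + 3 \left(\left(7 - B\right) B + 3 O\right) = 9 + 3 \left(B \left(7 - B\right) + 3 O\right) = 9 + 3 \left(3 O + B \left(7 - B\right)\right) = 9 + \left(9 O + 3 B \left(7 - B\right)\right) = 9 + 9 O + 3 B \left(7 - B\right)$)
$r = -333$ ($r = 27 + 9 \left(\left(9 - 3 \cdot 5^{2} + 9 \left(-15\right) + 21 \cdot 5\right) - \left(36 - 92\right)\right) = 27 + 9 \left(\left(9 - 75 - 135 + 105\right) - -56\right) = 27 + 9 \left(\left(9 - 75 - 135 + 105\right) + 56\right) = 27 + 9 \left(-96 + 56\right) = 27 + 9 \left(-40\right) = 27 - 360 = -333$)
$k{\left(R \right)} + r = 6 - 333 = -327$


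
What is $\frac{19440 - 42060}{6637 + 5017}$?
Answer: $- \frac{11310}{5827} \approx -1.941$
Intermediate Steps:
$\frac{19440 - 42060}{6637 + 5017} = \frac{19440 - 42060}{11654} = \left(-22620\right) \frac{1}{11654} = - \frac{11310}{5827}$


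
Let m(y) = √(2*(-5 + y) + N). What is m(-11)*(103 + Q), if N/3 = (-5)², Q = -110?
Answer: -7*√43 ≈ -45.902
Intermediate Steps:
N = 75 (N = 3*(-5)² = 3*25 = 75)
m(y) = √(65 + 2*y) (m(y) = √(2*(-5 + y) + 75) = √((-10 + 2*y) + 75) = √(65 + 2*y))
m(-11)*(103 + Q) = √(65 + 2*(-11))*(103 - 110) = √(65 - 22)*(-7) = √43*(-7) = -7*√43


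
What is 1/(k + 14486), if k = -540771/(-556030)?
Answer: 556030/8055191351 ≈ 6.9028e-5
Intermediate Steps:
k = 540771/556030 (k = -540771*(-1/556030) = 540771/556030 ≈ 0.97256)
1/(k + 14486) = 1/(540771/556030 + 14486) = 1/(8055191351/556030) = 556030/8055191351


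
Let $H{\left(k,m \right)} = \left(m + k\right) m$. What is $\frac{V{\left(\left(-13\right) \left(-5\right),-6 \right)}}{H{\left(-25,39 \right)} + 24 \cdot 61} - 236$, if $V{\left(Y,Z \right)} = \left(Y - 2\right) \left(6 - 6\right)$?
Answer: $-236$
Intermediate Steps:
$H{\left(k,m \right)} = m \left(k + m\right)$ ($H{\left(k,m \right)} = \left(k + m\right) m = m \left(k + m\right)$)
$V{\left(Y,Z \right)} = 0$ ($V{\left(Y,Z \right)} = \left(-2 + Y\right) 0 = 0$)
$\frac{V{\left(\left(-13\right) \left(-5\right),-6 \right)}}{H{\left(-25,39 \right)} + 24 \cdot 61} - 236 = \frac{1}{39 \left(-25 + 39\right) + 24 \cdot 61} \cdot 0 - 236 = \frac{1}{39 \cdot 14 + 1464} \cdot 0 - 236 = \frac{1}{546 + 1464} \cdot 0 - 236 = \frac{1}{2010} \cdot 0 - 236 = 0 - 236 = -236$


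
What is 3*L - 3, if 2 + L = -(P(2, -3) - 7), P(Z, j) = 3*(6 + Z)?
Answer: -60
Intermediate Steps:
P(Z, j) = 18 + 3*Z
L = -19 (L = -2 - ((18 + 3*2) - 7) = -2 - ((18 + 6) - 7) = -2 - (24 - 7) = -2 - 1*17 = -2 - 17 = -19)
3*L - 3 = 3*(-19) - 3 = -57 - 3 = -60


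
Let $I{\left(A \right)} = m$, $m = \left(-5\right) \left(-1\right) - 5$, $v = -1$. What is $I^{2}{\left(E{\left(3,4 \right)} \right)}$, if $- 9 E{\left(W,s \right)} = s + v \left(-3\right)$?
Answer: $0$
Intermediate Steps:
$E{\left(W,s \right)} = - \frac{1}{3} - \frac{s}{9}$ ($E{\left(W,s \right)} = - \frac{s - -3}{9} = - \frac{s + 3}{9} = - \frac{3 + s}{9} = - \frac{1}{3} - \frac{s}{9}$)
$m = 0$ ($m = 5 - 5 = 0$)
$I{\left(A \right)} = 0$
$I^{2}{\left(E{\left(3,4 \right)} \right)} = 0^{2} = 0$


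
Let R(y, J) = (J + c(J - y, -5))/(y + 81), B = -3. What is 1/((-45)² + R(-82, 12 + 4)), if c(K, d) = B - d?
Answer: 1/2007 ≈ 0.00049826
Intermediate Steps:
c(K, d) = -3 - d
R(y, J) = (2 + J)/(81 + y) (R(y, J) = (J + (-3 - 1*(-5)))/(y + 81) = (J + (-3 + 5))/(81 + y) = (J + 2)/(81 + y) = (2 + J)/(81 + y))
1/((-45)² + R(-82, 12 + 4)) = 1/((-45)² + (2 + (12 + 4))/(81 - 82)) = 1/(2025 + (2 + 16)/(-1)) = 1/(2025 - 1*18) = 1/(2025 - 18) = 1/2007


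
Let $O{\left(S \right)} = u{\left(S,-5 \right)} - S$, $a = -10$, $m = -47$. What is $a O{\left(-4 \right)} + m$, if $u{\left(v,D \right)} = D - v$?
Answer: $-77$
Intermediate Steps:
$O{\left(S \right)} = -5 - 2 S$ ($O{\left(S \right)} = \left(-5 - S\right) - S = -5 - 2 S$)
$a O{\left(-4 \right)} + m = - 10 \left(-5 - -8\right) - 47 = - 10 \left(-5 + 8\right) - 47 = \left(-10\right) 3 - 47 = -30 - 47 = -77$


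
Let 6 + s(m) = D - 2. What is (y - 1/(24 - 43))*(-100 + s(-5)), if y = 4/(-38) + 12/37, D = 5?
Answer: -19673/703 ≈ -27.984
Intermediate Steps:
y = 154/703 (y = 4*(-1/38) + 12*(1/37) = -2/19 + 12/37 = 154/703 ≈ 0.21906)
s(m) = -3 (s(m) = -6 + (5 - 2) = -6 + 3 = -3)
(y - 1/(24 - 43))*(-100 + s(-5)) = (154/703 - 1/(24 - 43))*(-100 - 3) = (154/703 - 1/(-19))*(-103) = (154/703 - 1*(-1/19))*(-103) = (154/703 + 1/19)*(-103) = (191/703)*(-103) = -19673/703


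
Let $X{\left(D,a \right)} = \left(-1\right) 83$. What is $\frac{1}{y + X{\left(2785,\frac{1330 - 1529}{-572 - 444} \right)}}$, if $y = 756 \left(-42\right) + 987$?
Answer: $- \frac{1}{30848} \approx -3.2417 \cdot 10^{-5}$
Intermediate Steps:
$y = -30765$ ($y = -31752 + 987 = -30765$)
$X{\left(D,a \right)} = -83$
$\frac{1}{y + X{\left(2785,\frac{1330 - 1529}{-572 - 444} \right)}} = \frac{1}{-30765 - 83} = \frac{1}{-30848} = - \frac{1}{30848}$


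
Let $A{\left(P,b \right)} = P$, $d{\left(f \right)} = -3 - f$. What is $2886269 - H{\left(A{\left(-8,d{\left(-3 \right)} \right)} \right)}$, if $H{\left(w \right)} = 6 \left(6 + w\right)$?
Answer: $2886281$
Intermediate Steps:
$H{\left(w \right)} = 36 + 6 w$
$2886269 - H{\left(A{\left(-8,d{\left(-3 \right)} \right)} \right)} = 2886269 - \left(36 + 6 \left(-8\right)\right) = 2886269 - \left(36 - 48\right) = 2886269 - -12 = 2886269 + 12 = 2886281$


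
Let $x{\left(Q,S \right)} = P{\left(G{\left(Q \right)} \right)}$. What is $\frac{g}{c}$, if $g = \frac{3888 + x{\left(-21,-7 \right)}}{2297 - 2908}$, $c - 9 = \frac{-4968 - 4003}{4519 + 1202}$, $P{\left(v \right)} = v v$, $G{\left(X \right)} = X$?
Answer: $- \frac{1905093}{1998346} \approx -0.95333$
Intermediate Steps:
$P{\left(v \right)} = v^{2}$
$x{\left(Q,S \right)} = Q^{2}$
$c = \frac{42518}{5721}$ ($c = 9 + \frac{-4968 - 4003}{4519 + 1202} = 9 - \frac{8971}{5721} = \frac{42518}{5721} \approx 7.4319$)
$g = - \frac{333}{47}$ ($g = \frac{3888 + \left(-21\right)^{2}}{2297 - 2908} = \frac{3888 + 441}{-611} = 4329 \left(- \frac{1}{611}\right) = - \frac{333}{47} \approx -7.0851$)
$\frac{g}{c} = - \frac{333}{47 \cdot \frac{42518}{5721}} = \left(- \frac{333}{47}\right) \frac{5721}{42518} = - \frac{1905093}{1998346}$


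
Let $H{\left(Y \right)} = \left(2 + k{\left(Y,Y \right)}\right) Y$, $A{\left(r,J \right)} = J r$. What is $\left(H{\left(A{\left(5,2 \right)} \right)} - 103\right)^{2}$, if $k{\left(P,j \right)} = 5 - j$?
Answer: $17689$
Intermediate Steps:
$H{\left(Y \right)} = Y \left(7 - Y\right)$ ($H{\left(Y \right)} = \left(2 - \left(-5 + Y\right)\right) Y = \left(7 - Y\right) Y = Y \left(7 - Y\right)$)
$\left(H{\left(A{\left(5,2 \right)} \right)} - 103\right)^{2} = \left(2 \cdot 5 \left(7 - 2 \cdot 5\right) - 103\right)^{2} = \left(10 \left(7 - 10\right) - 103\right)^{2} = \left(10 \left(-3\right) - 103\right)^{2} = \left(-30 - 103\right)^{2} = \left(-133\right)^{2} = 17689$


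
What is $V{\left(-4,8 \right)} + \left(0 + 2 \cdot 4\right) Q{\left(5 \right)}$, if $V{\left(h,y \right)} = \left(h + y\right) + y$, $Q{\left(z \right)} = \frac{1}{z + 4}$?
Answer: $\frac{116}{9} \approx 12.889$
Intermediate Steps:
$Q{\left(z \right)} = \frac{1}{4 + z}$
$V{\left(h,y \right)} = h + 2 y$
$V{\left(-4,8 \right)} + \left(0 + 2 \cdot 4\right) Q{\left(5 \right)} = \left(-4 + 2 \cdot 8\right) + \frac{0 + 2 \cdot 4}{4 + 5} = \left(-4 + 16\right) + \frac{0 + 8}{9} = 12 + 8 \cdot \frac{1}{9} = 12 + \frac{8}{9} = \frac{116}{9}$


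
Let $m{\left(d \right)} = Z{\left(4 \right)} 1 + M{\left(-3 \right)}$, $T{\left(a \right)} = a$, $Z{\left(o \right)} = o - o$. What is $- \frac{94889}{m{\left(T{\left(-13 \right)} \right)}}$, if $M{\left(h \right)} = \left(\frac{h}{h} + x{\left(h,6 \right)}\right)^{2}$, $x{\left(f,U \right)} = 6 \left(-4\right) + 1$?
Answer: $- \frac{94889}{484} \approx -196.05$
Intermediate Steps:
$Z{\left(o \right)} = 0$
$x{\left(f,U \right)} = -23$ ($x{\left(f,U \right)} = -24 + 1 = -23$)
$M{\left(h \right)} = 484$ ($M{\left(h \right)} = \left(\frac{h}{h} - 23\right)^{2} = \left(1 - 23\right)^{2} = \left(-22\right)^{2} = 484$)
$m{\left(d \right)} = 484$ ($m{\left(d \right)} = 0 \cdot 1 + 484 = 0 + 484 = 484$)
$- \frac{94889}{m{\left(T{\left(-13 \right)} \right)}} = - \frac{94889}{484}$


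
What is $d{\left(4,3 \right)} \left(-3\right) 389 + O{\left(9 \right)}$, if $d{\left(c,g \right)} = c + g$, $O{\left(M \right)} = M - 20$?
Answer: $-8180$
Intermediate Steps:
$O{\left(M \right)} = -20 + M$
$d{\left(4,3 \right)} \left(-3\right) 389 + O{\left(9 \right)} = \left(4 + 3\right) \left(-3\right) 389 + \left(-20 + 9\right) = 7 \left(-3\right) 389 - 11 = \left(-21\right) 389 - 11 = -8169 - 11 = -8180$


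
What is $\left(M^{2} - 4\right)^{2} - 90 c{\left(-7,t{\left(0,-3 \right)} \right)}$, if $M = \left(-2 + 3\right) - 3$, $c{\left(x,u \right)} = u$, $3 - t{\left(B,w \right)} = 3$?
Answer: $0$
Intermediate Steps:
$t{\left(B,w \right)} = 0$ ($t{\left(B,w \right)} = 3 - 3 = 0$)
$M = -2$ ($M = 1 - 3 = -2$)
$\left(M^{2} - 4\right)^{2} - 90 c{\left(-7,t{\left(0,-3 \right)} \right)} = \left(\left(-2\right)^{2} - 4\right)^{2} - 0 = \left(4 - 4\right)^{2} + 0 = 0^{2} + 0 = 0 + 0 = 0$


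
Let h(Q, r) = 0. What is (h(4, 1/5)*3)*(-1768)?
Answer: 0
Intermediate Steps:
(h(4, 1/5)*3)*(-1768) = (0*3)*(-1768) = 0*(-1768) = 0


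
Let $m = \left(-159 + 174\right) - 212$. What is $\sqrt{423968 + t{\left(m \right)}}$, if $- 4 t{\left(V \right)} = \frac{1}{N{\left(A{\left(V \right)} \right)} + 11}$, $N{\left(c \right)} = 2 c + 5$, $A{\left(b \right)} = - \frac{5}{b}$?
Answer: $\frac{19 \sqrt{46968812814}}{6324} \approx 651.13$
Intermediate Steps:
$m = -197$ ($m = 15 - 212 = -197$)
$N{\left(c \right)} = 5 + 2 c$
$t{\left(V \right)} = - \frac{1}{4 \left(16 - \frac{10}{V}\right)}$ ($t{\left(V \right)} = - \frac{1}{4 \left(\left(5 + 2 \left(- \frac{5}{V}\right)\right) + 11\right)} = - \frac{1}{4 \left(\left(5 - \frac{10}{V}\right) + 11\right)} = - \frac{1}{4 \left(16 - \frac{10}{V}\right)}$)
$\sqrt{423968 + t{\left(m \right)}} = \sqrt{423968 - - \frac{197}{-40 + 64 \left(-197\right)}} = \sqrt{423968 - - \frac{197}{-40 - 12608}} = \sqrt{423968 - - \frac{197}{-12648}} = \sqrt{423968 - \left(-197\right) \left(- \frac{1}{12648}\right)} = \sqrt{423968 - \frac{197}{12648}} = \sqrt{\frac{5362347067}{12648}} = \frac{19 \sqrt{46968812814}}{6324}$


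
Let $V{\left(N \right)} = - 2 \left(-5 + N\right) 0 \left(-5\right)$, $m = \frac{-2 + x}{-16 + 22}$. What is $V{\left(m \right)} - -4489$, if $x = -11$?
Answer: $4489$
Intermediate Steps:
$m = - \frac{13}{6}$ ($m = \frac{-2 - 11}{-16 + 22} = - \frac{13}{6} \approx -2.1667$)
$V{\left(N \right)} = 0$ ($V{\left(N \right)} = \left(10 - 2 N\right) 0 \left(-5\right) = 0 \left(-5\right) = 0$)
$V{\left(m \right)} - -4489 = 0 - -4489 = 0 + 4489 = 4489$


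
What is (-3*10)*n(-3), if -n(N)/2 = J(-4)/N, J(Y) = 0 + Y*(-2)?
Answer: -160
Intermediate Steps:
J(Y) = -2*Y (J(Y) = 0 - 2*Y = -2*Y)
n(N) = -16/N (n(N) = -2*(-2*(-4))/N = -16/N)
(-3*10)*n(-3) = (-3*10)*(-16/(-3)) = -(-480)*(-1)/3 = -30*16/3 = -160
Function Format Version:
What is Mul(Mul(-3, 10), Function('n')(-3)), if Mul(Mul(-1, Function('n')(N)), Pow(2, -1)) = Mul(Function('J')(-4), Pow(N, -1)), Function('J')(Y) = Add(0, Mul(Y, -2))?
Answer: -160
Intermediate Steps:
Function('J')(Y) = Mul(-2, Y) (Function('J')(Y) = Add(0, Mul(-2, Y)) = Mul(-2, Y))
Function('n')(N) = Mul(-16, Pow(N, -1)) (Function('n')(N) = Mul(-2, Mul(Mul(-2, -4), Pow(N, -1))) = Mul(-2, Mul(8, Pow(N, -1))) = Mul(-16, Pow(N, -1)))
Mul(Mul(-3, 10), Function('n')(-3)) = Mul(Mul(-3, 10), Mul(-16, Pow(-3, -1))) = Mul(-30, Mul(-16, Rational(-1, 3))) = Mul(-30, Rational(16, 3)) = -160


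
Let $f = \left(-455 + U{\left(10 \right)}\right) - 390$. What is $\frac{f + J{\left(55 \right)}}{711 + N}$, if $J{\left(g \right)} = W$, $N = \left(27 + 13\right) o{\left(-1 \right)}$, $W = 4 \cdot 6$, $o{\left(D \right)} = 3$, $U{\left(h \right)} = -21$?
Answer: $- \frac{842}{831} \approx -1.0132$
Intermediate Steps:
$W = 24$
$f = -866$ ($f = \left(-455 - 21\right) - 390 = -476 - 390 = -866$)
$N = 120$ ($N = \left(27 + 13\right) 3 = 40 \cdot 3 = 120$)
$J{\left(g \right)} = 24$
$\frac{f + J{\left(55 \right)}}{711 + N} = \frac{-866 + 24}{711 + 120} = - \frac{842}{831}$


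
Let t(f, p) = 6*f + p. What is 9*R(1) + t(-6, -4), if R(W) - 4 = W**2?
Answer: 5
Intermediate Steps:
R(W) = 4 + W**2
t(f, p) = p + 6*f
9*R(1) + t(-6, -4) = 9*(4 + 1**2) + (-4 + 6*(-6)) = 9*(4 + 1) + (-4 - 36) = 9*5 - 40 = 45 - 40 = 5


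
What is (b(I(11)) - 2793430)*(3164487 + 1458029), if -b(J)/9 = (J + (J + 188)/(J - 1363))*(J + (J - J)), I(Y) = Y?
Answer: -4366162803906823/338 ≈ -1.2918e+13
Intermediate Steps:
b(J) = -9*J*(J + (188 + J)/(-1363 + J)) (b(J) = -9*(J + (J + 188)/(J - 1363))*(J + (J - J)) = -9*(J + (188 + J)/(-1363 + J))*(J + 0) = -9*(J + (188 + J)/(-1363 + J))*J = -9*J*(J + (188 + J)/(-1363 + J)))
(b(I(11)) - 2793430)*(3164487 + 1458029) = (9*11*(-188 - 1*11² + 1362*11)/(-1363 + 11) - 2793430)*(3164487 + 1458029) = (9*11*(-188 - 1*121 + 14982)/(-1352) - 2793430)*4622516 = (9*11*(-1/1352)*(-188 - 121 + 14982) - 2793430)*4622516 = (9*11*(-1/1352)*14673 - 2793430)*4622516 = (-1452627/1352 - 2793430)*4622516 = -3778169987/1352*4622516 = -4366162803906823/338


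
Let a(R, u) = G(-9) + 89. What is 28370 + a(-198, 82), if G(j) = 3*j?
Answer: 28432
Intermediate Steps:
a(R, u) = 62 (a(R, u) = 3*(-9) + 89 = -27 + 89 = 62)
28370 + a(-198, 82) = 28370 + 62 = 28432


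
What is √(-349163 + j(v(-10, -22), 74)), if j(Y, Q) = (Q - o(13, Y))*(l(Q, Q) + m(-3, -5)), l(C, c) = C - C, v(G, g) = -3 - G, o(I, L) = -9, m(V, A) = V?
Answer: 2*I*√87353 ≈ 591.11*I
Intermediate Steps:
l(C, c) = 0
j(Y, Q) = -27 - 3*Q (j(Y, Q) = (Q - 1*(-9))*(0 - 3) = (Q + 9)*(-3) = (9 + Q)*(-3) = -27 - 3*Q)
√(-349163 + j(v(-10, -22), 74)) = √(-349163 + (-27 - 3*74)) = √(-349163 + (-27 - 222)) = √(-349163 - 249) = √(-349412) = 2*I*√87353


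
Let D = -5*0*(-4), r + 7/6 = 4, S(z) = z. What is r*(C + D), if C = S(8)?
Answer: 68/3 ≈ 22.667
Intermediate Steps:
C = 8
r = 17/6 (r = -7/6 + 4 = 17/6 ≈ 2.8333)
D = 0 (D = 0*(-4) = 0)
r*(C + D) = 17*(8 + 0)/6 = (17/6)*8 = 68/3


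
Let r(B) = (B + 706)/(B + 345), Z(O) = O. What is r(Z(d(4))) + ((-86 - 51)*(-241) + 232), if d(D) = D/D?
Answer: 11504861/346 ≈ 33251.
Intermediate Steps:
d(D) = 1
r(B) = (706 + B)/(345 + B)
r(Z(d(4))) + ((-86 - 51)*(-241) + 232) = (706 + 1)/(345 + 1) + ((-86 - 51)*(-241) + 232) = 707/346 + (-137*(-241) + 232) = (1/346)*707 + (33017 + 232) = 707/346 + 33249 = 11504861/346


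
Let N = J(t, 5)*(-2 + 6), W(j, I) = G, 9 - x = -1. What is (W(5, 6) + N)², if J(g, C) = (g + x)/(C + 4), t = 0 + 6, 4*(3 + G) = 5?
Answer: 37249/1296 ≈ 28.742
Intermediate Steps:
x = 10 (x = 9 - 1*(-1) = 9 + 1 = 10)
G = -7/4 (G = -3 + (¼)*5 = -3 + 5/4 = -7/4 ≈ -1.7500)
W(j, I) = -7/4
t = 6
J(g, C) = (10 + g)/(4 + C) (J(g, C) = (g + 10)/(C + 4) = (10 + g)/(4 + C))
N = 64/9 (N = ((10 + 6)/(4 + 5))*(-2 + 6) = (16/9)*4 = 64/9 ≈ 7.1111)
(W(5, 6) + N)² = (-7/4 + 64/9)² = (193/36)² = 37249/1296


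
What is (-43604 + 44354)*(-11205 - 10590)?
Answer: -16346250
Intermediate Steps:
(-43604 + 44354)*(-11205 - 10590) = 750*(-21795) = -16346250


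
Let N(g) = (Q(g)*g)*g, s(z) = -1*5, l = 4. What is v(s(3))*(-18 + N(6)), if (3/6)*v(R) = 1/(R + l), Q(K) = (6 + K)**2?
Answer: -10332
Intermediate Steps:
s(z) = -5
v(R) = 2/(4 + R) (v(R) = 2/(R + 4) = 2/(4 + R))
N(g) = g**2*(6 + g)**2 (N(g) = ((6 + g)**2*g)*g = (g*(6 + g)**2)*g = g**2*(6 + g)**2)
v(s(3))*(-18 + N(6)) = (2/(4 - 5))*(-18 + 6**2*(6 + 6)**2) = (2/(-1))*(-18 + 36*12**2) = (2*(-1))*(-18 + 36*144) = -2*(-18 + 5184) = -2*5166 = -10332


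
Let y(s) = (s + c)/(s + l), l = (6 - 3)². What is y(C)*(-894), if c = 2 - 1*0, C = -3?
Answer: 149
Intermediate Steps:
c = 2 (c = 2 + 0 = 2)
l = 9 (l = 3² = 9)
y(s) = (2 + s)/(9 + s) (y(s) = (s + 2)/(s + 9) = (2 + s)/(9 + s))
y(C)*(-894) = ((2 - 3)/(9 - 3))*(-894) = (-1/6)*(-894) = ((⅙)*(-1))*(-894) = -⅙*(-894) = 149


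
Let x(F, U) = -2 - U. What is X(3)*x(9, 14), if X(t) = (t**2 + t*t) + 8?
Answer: -416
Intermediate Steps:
X(t) = 8 + 2*t**2 (X(t) = (t**2 + t**2) + 8 = 2*t**2 + 8 = 8 + 2*t**2)
X(3)*x(9, 14) = (8 + 2*3**2)*(-2 - 1*14) = (8 + 2*9)*(-2 - 14) = (8 + 18)*(-16) = 26*(-16) = -416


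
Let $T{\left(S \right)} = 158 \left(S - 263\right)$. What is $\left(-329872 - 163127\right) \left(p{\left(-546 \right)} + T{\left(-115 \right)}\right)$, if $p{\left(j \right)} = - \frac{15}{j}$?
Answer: $\frac{412214022249}{14} \approx 2.9444 \cdot 10^{10}$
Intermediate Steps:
$T{\left(S \right)} = -41554 + 158 S$ ($T{\left(S \right)} = 158 \left(-263 + S\right) = -41554 + 158 S$)
$\left(-329872 - 163127\right) \left(p{\left(-546 \right)} + T{\left(-115 \right)}\right) = \left(-329872 - 163127\right) \left(- \frac{15}{-546} + \left(-41554 + 158 \left(-115\right)\right)\right) = - 492999 \left(\left(-15\right) \left(- \frac{1}{546}\right) - 59724\right) = - 492999 \left(\frac{5}{182} - 59724\right) = \left(-492999\right) \left(- \frac{10869763}{182}\right) = \frac{412214022249}{14}$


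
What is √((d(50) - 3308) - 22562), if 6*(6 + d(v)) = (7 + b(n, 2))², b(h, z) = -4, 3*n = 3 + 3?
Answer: I*√103498/2 ≈ 160.86*I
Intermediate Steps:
n = 2 (n = (3 + 3)/3 = (⅓)*6 = 2)
d(v) = -9/2 (d(v) = -6 + (7 - 4)²/6 = -6 + (⅙)*3² = -6 + (⅙)*9 = -6 + 3/2 = -9/2)
√((d(50) - 3308) - 22562) = √((-9/2 - 3308) - 22562) = √(-6625/2 - 22562) = √(-51749/2) = I*√103498/2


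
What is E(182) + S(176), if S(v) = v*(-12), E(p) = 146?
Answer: -1966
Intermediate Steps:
S(v) = -12*v
E(182) + S(176) = 146 - 12*176 = 146 - 2112 = -1966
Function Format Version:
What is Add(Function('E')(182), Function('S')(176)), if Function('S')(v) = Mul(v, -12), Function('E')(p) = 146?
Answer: -1966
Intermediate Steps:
Function('S')(v) = Mul(-12, v)
Add(Function('E')(182), Function('S')(176)) = Add(146, Mul(-12, 176)) = Add(146, -2112) = -1966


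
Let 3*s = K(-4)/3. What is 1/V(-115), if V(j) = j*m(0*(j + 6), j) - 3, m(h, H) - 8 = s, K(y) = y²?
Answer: -9/10147 ≈ -0.00088696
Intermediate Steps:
s = 16/9 (s = ((-4)²/3)/3 = (16*(⅓))/3 = (⅓)*(16/3) = 16/9 ≈ 1.7778)
m(h, H) = 88/9 (m(h, H) = 8 + 16/9 = 88/9)
V(j) = -3 + 88*j/9 (V(j) = j*(88/9) - 3 = 88*j/9 - 3 = -3 + 88*j/9)
1/V(-115) = 1/(-3 + (88/9)*(-115)) = 1/(-3 - 10120/9) = 1/(-10147/9) = -9/10147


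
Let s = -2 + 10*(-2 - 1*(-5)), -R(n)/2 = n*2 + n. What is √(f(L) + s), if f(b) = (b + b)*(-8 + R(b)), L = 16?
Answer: 10*I*√33 ≈ 57.446*I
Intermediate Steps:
R(n) = -6*n (R(n) = -2*(n*2 + n) = -2*(2*n + n) = -6*n)
f(b) = 2*b*(-8 - 6*b) (f(b) = (b + b)*(-8 - 6*b) = (2*b)*(-8 - 6*b) = 2*b*(-8 - 6*b))
s = 28 (s = -2 + 10*(-2 + 5) = -2 + 10*3 = -2 + 30 = 28)
√(f(L) + s) = √(-4*16*(4 + 3*16) + 28) = √(-4*16*(4 + 48) + 28) = √(-4*16*52 + 28) = √(-3328 + 28) = √(-3300) = 10*I*√33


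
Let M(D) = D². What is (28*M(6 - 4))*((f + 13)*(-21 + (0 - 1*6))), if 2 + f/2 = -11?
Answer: 39312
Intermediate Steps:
f = -26 (f = -4 + 2*(-11) = -4 - 22 = -26)
(28*M(6 - 4))*((f + 13)*(-21 + (0 - 1*6))) = (28*(6 - 4)²)*((-26 + 13)*(-21 + (0 - 1*6))) = (28*2²)*(-13*(-21 + (0 - 6))) = (28*4)*(-13*(-21 - 6)) = 112*(-13*(-27)) = 112*351 = 39312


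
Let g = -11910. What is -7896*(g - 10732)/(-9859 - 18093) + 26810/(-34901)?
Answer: -390024573197/60972047 ≈ -6396.8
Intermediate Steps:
-7896*(g - 10732)/(-9859 - 18093) + 26810/(-34901) = -7896*(-11910 - 10732)/(-9859 - 18093) + 26810/(-34901) = -7896/((-27952/(-22642))) + 26810*(-1/34901) = -7896/((-27952*(-1/22642))) - 26810/34901 = -7896/13976/11321 - 26810/34901 = -7896*11321/13976 - 26810/34901 = -11173827/1747 - 26810/34901 = -390024573197/60972047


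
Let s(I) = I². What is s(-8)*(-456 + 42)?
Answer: -26496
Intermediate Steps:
s(-8)*(-456 + 42) = (-8)²*(-456 + 42) = 64*(-414) = -26496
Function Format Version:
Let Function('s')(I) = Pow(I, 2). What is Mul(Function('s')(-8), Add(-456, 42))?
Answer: -26496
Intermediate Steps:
Mul(Function('s')(-8), Add(-456, 42)) = Mul(Pow(-8, 2), Add(-456, 42)) = Mul(64, -414) = -26496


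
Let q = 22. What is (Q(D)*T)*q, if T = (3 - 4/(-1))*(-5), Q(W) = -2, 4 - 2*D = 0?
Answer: 1540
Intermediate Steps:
D = 2 (D = 2 - ½*0 = 2 + 0 = 2)
T = -35 (T = (3 - 4*(-1))*(-5) = (3 + 4)*(-5) = 7*(-5) = -35)
(Q(D)*T)*q = -2*(-35)*22 = 70*22 = 1540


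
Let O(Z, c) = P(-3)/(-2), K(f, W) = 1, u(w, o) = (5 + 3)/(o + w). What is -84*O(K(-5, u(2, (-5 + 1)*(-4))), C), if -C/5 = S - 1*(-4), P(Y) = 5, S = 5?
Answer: 210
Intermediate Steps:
C = -45 (C = -5*(5 - 1*(-4)) = -5*(5 + 4) = -5*9 = -45)
u(w, o) = 8/(o + w)
O(Z, c) = -5/2 (O(Z, c) = 5/(-2) = 5*(-½) = -5/2)
-84*O(K(-5, u(2, (-5 + 1)*(-4))), C) = -84*(-5/2) = 210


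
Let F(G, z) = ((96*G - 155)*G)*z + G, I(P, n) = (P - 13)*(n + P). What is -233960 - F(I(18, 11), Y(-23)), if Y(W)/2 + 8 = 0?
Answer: 31700695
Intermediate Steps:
I(P, n) = (-13 + P)*(P + n)
Y(W) = -16 (Y(W) = -16 + 2*0 = -16 + 0 = -16)
F(G, z) = G + G*z*(-155 + 96*G) (F(G, z) = ((-155 + 96*G)*G)*z + G = (G*(-155 + 96*G))*z + G = G*z*(-155 + 96*G) + G = G + G*z*(-155 + 96*G))
-233960 - F(I(18, 11), Y(-23)) = -233960 - (18**2 - 13*18 - 13*11 + 18*11)*(1 - 155*(-16) + 96*(18**2 - 13*18 - 13*11 + 18*11)*(-16)) = -233960 - (324 - 234 - 143 + 198)*(1 + 2480 + 96*(324 - 234 - 143 + 198)*(-16)) = -233960 - 145*(1 + 2480 + 96*145*(-16)) = -233960 - 145*(1 + 2480 - 222720) = -233960 - 145*(-220239) = -233960 - 1*(-31934655) = -233960 + 31934655 = 31700695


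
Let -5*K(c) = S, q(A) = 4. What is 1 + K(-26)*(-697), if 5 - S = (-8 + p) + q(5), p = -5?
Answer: 9763/5 ≈ 1952.6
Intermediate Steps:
S = 14 (S = 5 - ((-8 - 5) + 4) = 5 - (-13 + 4) = 5 - 1*(-9) = 5 + 9 = 14)
K(c) = -14/5 (K(c) = -1/5*14 = -14/5)
1 + K(-26)*(-697) = 1 - 14/5*(-697) = 1 + 9758/5 = 9763/5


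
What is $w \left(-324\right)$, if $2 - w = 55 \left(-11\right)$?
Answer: $-196668$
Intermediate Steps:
$w = 607$ ($w = 2 - 55 \left(-11\right) = 2 - -605 = 2 + 605 = 607$)
$w \left(-324\right) = 607 \left(-324\right) = -196668$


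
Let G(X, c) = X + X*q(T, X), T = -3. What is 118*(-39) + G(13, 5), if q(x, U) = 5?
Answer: -4524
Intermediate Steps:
G(X, c) = 6*X (G(X, c) = X + X*5 = X + 5*X = 6*X)
118*(-39) + G(13, 5) = 118*(-39) + 6*13 = -4602 + 78 = -4524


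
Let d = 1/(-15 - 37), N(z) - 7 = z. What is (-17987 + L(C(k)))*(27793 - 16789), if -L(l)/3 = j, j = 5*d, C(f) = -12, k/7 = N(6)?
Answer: -2573035059/13 ≈ -1.9793e+8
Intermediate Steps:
N(z) = 7 + z
k = 91 (k = 7*(7 + 6) = 7*13 = 91)
d = -1/52 (d = 1/(-52) = -1/52 ≈ -0.019231)
j = -5/52 (j = 5*(-1/52) = -5/52 ≈ -0.096154)
L(l) = 15/52 (L(l) = -3*(-5/52) = 15/52)
(-17987 + L(C(k)))*(27793 - 16789) = (-17987 + 15/52)*(27793 - 16789) = -935309/52*11004 = -2573035059/13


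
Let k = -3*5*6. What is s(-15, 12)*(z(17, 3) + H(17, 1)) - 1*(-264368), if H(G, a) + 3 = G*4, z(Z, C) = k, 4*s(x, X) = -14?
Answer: 528911/2 ≈ 2.6446e+5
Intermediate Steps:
s(x, X) = -7/2 (s(x, X) = (1/4)*(-14) = -7/2)
k = -90 (k = -15*6 = -90)
z(Z, C) = -90
H(G, a) = -3 + 4*G (H(G, a) = -3 + G*4 = -3 + 4*G)
s(-15, 12)*(z(17, 3) + H(17, 1)) - 1*(-264368) = -7*(-90 + (-3 + 4*17))/2 - 1*(-264368) = -7*(-90 + (-3 + 68))/2 + 264368 = -7*(-90 + 65)/2 + 264368 = -7/2*(-25) + 264368 = 175/2 + 264368 = 528911/2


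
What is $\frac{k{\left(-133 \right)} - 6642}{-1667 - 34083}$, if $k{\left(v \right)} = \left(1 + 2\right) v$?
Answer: $\frac{7041}{35750} \approx 0.19695$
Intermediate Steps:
$k{\left(v \right)} = 3 v$
$\frac{k{\left(-133 \right)} - 6642}{-1667 - 34083} = \frac{3 \left(-133\right) - 6642}{-1667 - 34083} = \frac{-399 - 6642}{-35750} = \left(-7041\right) \left(- \frac{1}{35750}\right) = \frac{7041}{35750}$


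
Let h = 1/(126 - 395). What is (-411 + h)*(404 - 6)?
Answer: -44002880/269 ≈ -1.6358e+5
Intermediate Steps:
h = -1/269 (h = 1/(-269) = -1/269 ≈ -0.0037175)
(-411 + h)*(404 - 6) = (-411 - 1/269)*(404 - 6) = -110560/269*398 = -44002880/269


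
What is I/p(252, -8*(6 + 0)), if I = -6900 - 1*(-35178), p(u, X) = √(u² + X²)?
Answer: 4713*√457/914 ≈ 110.23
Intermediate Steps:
p(u, X) = √(X² + u²)
I = 28278 (I = -6900 + 35178 = 28278)
I/p(252, -8*(6 + 0)) = 28278/(√((-8*(6 + 0))² + 252²)) = 28278/(√((-8*6)² + 63504)) = 28278/(√((-48)² + 63504)) = 28278/(√(2304 + 63504)) = 28278/(√65808) = 28278/((12*√457)) = 28278*(√457/5484) = 4713*√457/914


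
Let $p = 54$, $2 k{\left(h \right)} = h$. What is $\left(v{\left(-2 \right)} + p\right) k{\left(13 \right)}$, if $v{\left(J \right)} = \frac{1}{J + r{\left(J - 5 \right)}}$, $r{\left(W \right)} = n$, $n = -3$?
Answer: $\frac{3497}{10} \approx 349.7$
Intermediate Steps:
$k{\left(h \right)} = \frac{h}{2}$
$r{\left(W \right)} = -3$
$v{\left(J \right)} = \frac{1}{-3 + J}$ ($v{\left(J \right)} = \frac{1}{J - 3} = \frac{1}{-3 + J}$)
$\left(v{\left(-2 \right)} + p\right) k{\left(13 \right)} = \left(\frac{1}{-3 - 2} + 54\right) \frac{1}{2} \cdot 13 = \left(\frac{1}{-5} + 54\right) \frac{13}{2} = \left(- \frac{1}{5} + 54\right) \frac{13}{2} = \frac{269}{5} \cdot \frac{13}{2} = \frac{3497}{10}$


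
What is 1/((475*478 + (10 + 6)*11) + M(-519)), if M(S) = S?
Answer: 1/226707 ≈ 4.4110e-6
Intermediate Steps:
1/((475*478 + (10 + 6)*11) + M(-519)) = 1/((475*478 + (10 + 6)*11) - 519) = 1/((227050 + 16*11) - 519) = 1/((227050 + 176) - 519) = 1/(227226 - 519) = 1/226707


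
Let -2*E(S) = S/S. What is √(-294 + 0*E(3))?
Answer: 7*I*√6 ≈ 17.146*I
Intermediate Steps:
E(S) = -½ (E(S) = -S/(2*S) = -½*1 = -½)
√(-294 + 0*E(3)) = √(-294 + 0*(-½)) = √(-294 + 0) = √(-294) = 7*I*√6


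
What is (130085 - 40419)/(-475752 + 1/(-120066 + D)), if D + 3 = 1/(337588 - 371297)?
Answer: -362914699402052/1925561462237053 ≈ -0.18847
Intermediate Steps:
D = -101128/33709 (D = -3 + 1/(337588 - 371297) = -3 + 1/(-33709) = -3 - 1/33709 = -101128/33709 ≈ -3.0000)
(130085 - 40419)/(-475752 + 1/(-120066 + D)) = (130085 - 40419)/(-475752 + 1/(-120066 - 101128/33709)) = 89666/(-475752 + 1/(-4047405922/33709)) = 89666/(-475752 - 33709/4047405922) = 89666/(-1925561462237053/4047405922) = 89666*(-4047405922/1925561462237053) = -362914699402052/1925561462237053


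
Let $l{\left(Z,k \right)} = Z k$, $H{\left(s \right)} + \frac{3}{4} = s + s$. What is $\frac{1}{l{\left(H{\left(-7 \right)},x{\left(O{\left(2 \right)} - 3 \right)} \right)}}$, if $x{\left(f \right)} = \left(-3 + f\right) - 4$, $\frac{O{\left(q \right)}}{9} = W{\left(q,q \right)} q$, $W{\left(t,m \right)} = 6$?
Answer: $- \frac{2}{2891} \approx -0.0006918$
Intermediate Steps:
$O{\left(q \right)} = 54 q$ ($O{\left(q \right)} = 9 \cdot 6 q = 54 q$)
$x{\left(f \right)} = -7 + f$
$H{\left(s \right)} = - \frac{3}{4} + 2 s$ ($H{\left(s \right)} = - \frac{3}{4} + \left(s + s\right) = - \frac{3}{4} + 2 s$)
$\frac{1}{l{\left(H{\left(-7 \right)},x{\left(O{\left(2 \right)} - 3 \right)} \right)}} = \frac{1}{\left(- \frac{3}{4} + 2 \left(-7\right)\right) \left(-7 + \left(54 \cdot 2 - 3\right)\right)} = \frac{1}{\left(- \frac{3}{4} - 14\right) \left(-7 + \left(108 - 3\right)\right)} = \frac{1}{\left(- \frac{59}{4}\right) \left(-7 + 105\right)} = \frac{1}{\left(- \frac{59}{4}\right) 98} = \frac{1}{- \frac{2891}{2}} = - \frac{2}{2891}$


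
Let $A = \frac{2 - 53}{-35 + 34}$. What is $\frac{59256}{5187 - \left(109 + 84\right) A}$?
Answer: $- \frac{2469}{194} \approx -12.727$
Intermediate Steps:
$A = 51$ ($A = - \frac{51}{-1} = \left(-51\right) \left(-1\right) = 51$)
$\frac{59256}{5187 - \left(109 + 84\right) A} = \frac{59256}{5187 - \left(109 + 84\right) 51} = \frac{59256}{5187 - 193 \cdot 51} = \frac{59256}{5187 - 9843} = \frac{59256}{-4656} = 59256 \left(- \frac{1}{4656}\right) = - \frac{2469}{194}$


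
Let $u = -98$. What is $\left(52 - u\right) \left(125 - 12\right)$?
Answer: $16950$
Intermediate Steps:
$\left(52 - u\right) \left(125 - 12\right) = \left(52 - -98\right) \left(125 - 12\right) = \left(52 + 98\right) \left(125 - 12\right) = 150 \cdot 113 = 16950$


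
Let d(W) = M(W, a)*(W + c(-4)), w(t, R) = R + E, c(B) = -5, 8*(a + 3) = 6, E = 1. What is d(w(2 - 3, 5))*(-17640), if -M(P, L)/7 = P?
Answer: 740880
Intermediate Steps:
a = -9/4 (a = -3 + (⅛)*6 = -3 + ¾ = -9/4 ≈ -2.2500)
M(P, L) = -7*P
w(t, R) = 1 + R (w(t, R) = R + 1 = 1 + R)
d(W) = -7*W*(-5 + W) (d(W) = (-7*W)*(W - 5) = (-7*W)*(-5 + W) = -7*W*(-5 + W))
d(w(2 - 3, 5))*(-17640) = (7*(1 + 5)*(5 - (1 + 5)))*(-17640) = (7*6*(5 - 1*6))*(-17640) = (7*6*(5 - 6))*(-17640) = (7*6*(-1))*(-17640) = -42*(-17640) = 740880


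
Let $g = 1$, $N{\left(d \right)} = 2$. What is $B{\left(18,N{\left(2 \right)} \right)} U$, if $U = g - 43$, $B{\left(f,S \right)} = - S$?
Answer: $84$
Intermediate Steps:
$U = -42$ ($U = 1 - 43 = -42$)
$B{\left(18,N{\left(2 \right)} \right)} U = \left(-1\right) 2 \left(-42\right) = \left(-2\right) \left(-42\right) = 84$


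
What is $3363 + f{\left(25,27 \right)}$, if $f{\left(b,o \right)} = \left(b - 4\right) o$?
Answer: $3930$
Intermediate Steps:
$f{\left(b,o \right)} = o \left(-4 + b\right)$ ($f{\left(b,o \right)} = \left(-4 + b\right) o = o \left(-4 + b\right)$)
$3363 + f{\left(25,27 \right)} = 3363 + 27 \left(-4 + 25\right) = 3363 + 27 \cdot 21 = 3363 + 567 = 3930$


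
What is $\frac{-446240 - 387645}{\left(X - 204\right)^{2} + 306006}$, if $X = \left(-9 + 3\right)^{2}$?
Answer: $- \frac{12829}{5142} \approx -2.4949$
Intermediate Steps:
$X = 36$ ($X = \left(-6\right)^{2} = 36$)
$\frac{-446240 - 387645}{\left(X - 204\right)^{2} + 306006} = \frac{-446240 - 387645}{\left(36 - 204\right)^{2} + 306006} = - \frac{833885}{\left(-168\right)^{2} + 306006} = - \frac{833885}{28224 + 306006} = - \frac{833885}{334230} = \left(-833885\right) \frac{1}{334230} = - \frac{12829}{5142}$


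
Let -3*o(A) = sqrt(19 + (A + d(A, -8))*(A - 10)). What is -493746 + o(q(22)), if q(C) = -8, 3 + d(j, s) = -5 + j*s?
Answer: -493746 - 13*I*sqrt(5)/3 ≈ -4.9375e+5 - 9.6896*I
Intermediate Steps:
d(j, s) = -8 + j*s (d(j, s) = -3 + (-5 + j*s) = -8 + j*s)
o(A) = -sqrt(19 + (-10 + A)*(-8 - 7*A))/3 (o(A) = -sqrt(19 + (A + (-8 + A*(-8)))*(A - 10))/3 = -sqrt(19 + (A + (-8 - 8*A))*(-10 + A))/3 = -sqrt(19 + (-8 - 7*A)*(-10 + A))/3 = -sqrt(19 + (-10 + A)*(-8 - 7*A))/3)
-493746 + o(q(22)) = -493746 - sqrt(99 - 7*(-8)**2 + 62*(-8))/3 = -493746 - sqrt(99 - 7*64 - 496)/3 = -493746 - sqrt(99 - 448 - 496)/3 = -493746 - 13*I*sqrt(5)/3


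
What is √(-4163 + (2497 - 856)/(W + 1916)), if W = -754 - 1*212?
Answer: I*√150221942/190 ≈ 64.508*I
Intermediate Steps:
W = -966 (W = -754 - 212 = -966)
√(-4163 + (2497 - 856)/(W + 1916)) = √(-4163 + (2497 - 856)/(-966 + 1916)) = √(-4163 + 1641/950) = √(-3953209/950) = I*√150221942/190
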